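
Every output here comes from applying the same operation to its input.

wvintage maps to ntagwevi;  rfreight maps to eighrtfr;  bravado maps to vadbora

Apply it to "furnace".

nacfeur

In each case the input is transformed by: swap the first and last characters, then move the first 3 characters to the end (rotate left by 3).
Applying both steps to "furnace": "eurnacf", then "nacfeur".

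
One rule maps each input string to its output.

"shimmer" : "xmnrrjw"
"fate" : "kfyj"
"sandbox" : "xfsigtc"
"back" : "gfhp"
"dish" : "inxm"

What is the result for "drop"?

iwtu

The rule is to shift every letter 5 places forward in the alphabet (wrapping around).
For "drop" the result is "iwtu".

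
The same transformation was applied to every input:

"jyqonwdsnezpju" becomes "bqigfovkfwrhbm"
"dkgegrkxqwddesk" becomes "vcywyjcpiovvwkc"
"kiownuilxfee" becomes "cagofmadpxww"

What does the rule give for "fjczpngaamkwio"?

xburhfyssecoag

The rule is to shift every letter 8 places backward in the alphabet (wrapping around).
"fjczpngaamkwio" → "xburhfyssecoag".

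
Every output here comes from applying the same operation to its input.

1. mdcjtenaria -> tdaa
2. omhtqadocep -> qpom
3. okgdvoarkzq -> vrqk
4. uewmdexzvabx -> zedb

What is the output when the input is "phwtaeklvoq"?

The transformation: keep one character in every 3, starting at position 2 (positions 2nd, 5th, 8th, ...), then sort the characters into reverse alphabetical order.
Applying that to "phwtaeklvoq" gives "qlha".

qlha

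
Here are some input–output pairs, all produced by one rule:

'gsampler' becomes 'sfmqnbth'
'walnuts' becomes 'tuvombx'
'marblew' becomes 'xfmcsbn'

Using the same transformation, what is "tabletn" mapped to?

Rule — reverse the string, then shift every letter 1 place forward in the alphabet (wrapping around).
On "tabletn": the first step gives "ntelbat", and the second then gives "oufmcbu".

oufmcbu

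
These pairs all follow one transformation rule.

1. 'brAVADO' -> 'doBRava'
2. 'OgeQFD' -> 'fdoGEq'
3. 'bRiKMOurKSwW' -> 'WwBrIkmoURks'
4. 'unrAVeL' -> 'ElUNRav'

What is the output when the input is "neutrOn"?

The pattern: move the last 2 characters to the front (rotate right by 2), then flip the case of every letter.
Applying that to "neutrOn" gives "oNNEUTR".

oNNEUTR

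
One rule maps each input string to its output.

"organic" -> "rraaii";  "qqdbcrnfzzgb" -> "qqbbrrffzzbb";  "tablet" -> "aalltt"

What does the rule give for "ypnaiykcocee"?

ppaayyccccee

Each output is the input with this applied: keep every other character starting from the second (positions 2nd, 4th, 6th, ...), then double every character.
"ypnaiykcocee" → "paycce" → "ppaayyccccee".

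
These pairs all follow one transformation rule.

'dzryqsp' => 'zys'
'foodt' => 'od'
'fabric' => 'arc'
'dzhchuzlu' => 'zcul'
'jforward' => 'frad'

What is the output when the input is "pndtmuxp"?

ntup

In each case the input is transformed by: keep every other character starting from the second (positions 2nd, 4th, 6th, ...).
Doing the same to "pndtmuxp": "ntup".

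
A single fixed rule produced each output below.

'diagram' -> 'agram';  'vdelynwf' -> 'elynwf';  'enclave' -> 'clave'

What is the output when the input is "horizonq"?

Each output is the input with this applied: delete the first 2 characters.
On "horizonq" that produces "rizonq".

rizonq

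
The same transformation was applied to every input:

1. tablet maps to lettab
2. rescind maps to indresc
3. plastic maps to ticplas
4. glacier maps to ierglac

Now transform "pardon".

donpar

Looking at the pairs, the operation is to move the last 3 characters to the front (rotate right by 3).
"pardon" → "donpar".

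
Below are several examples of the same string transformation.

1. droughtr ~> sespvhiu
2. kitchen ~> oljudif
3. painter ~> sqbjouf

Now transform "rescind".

esftdjo

In each case the input is transformed by: shift every letter 1 place forward in the alphabet (wrapping around), then move the last character to the front.
For "rescind", step one produces "sftdjoe"; step two turns that into "esftdjo".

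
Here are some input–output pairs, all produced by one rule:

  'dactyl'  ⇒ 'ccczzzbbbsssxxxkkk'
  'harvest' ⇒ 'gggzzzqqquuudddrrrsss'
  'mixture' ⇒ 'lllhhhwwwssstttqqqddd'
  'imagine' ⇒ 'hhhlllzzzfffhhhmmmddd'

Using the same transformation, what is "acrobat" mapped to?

Rule — shift every letter 1 place backward in the alphabet (wrapping around), then repeat every character 3 times.
Applying both steps to "acrobat": "zbqnazs", then "zzzbbbqqqnnnaaazzzsss".

zzzbbbqqqnnnaaazzzsss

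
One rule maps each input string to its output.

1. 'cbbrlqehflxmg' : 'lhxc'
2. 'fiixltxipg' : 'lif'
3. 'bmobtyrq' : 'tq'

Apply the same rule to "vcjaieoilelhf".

iilv

Rule — move the first 2 characters to the end (rotate left by 2), then keep one character in every 3, starting at position 3 (positions 3rd, 6th, 9th, ...).
Starting from "vcjaieoilelhf": after the first operation, "jaieoilelhfvc"; after the second, "iilv".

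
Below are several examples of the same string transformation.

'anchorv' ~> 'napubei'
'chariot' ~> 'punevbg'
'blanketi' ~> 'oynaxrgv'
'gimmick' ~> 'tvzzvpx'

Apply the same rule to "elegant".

ryrtnag

Each output is the input with this applied: shift every letter 13 places forward in the alphabet (wrapping around) — i.e. ROT13.
On "elegant" that produces "ryrtnag".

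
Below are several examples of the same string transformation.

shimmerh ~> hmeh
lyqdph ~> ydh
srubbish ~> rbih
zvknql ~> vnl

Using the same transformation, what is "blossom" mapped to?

Rule — keep every other character starting from the second (positions 2nd, 4th, 6th, ...).
For "blossom" the result is "lso".

lso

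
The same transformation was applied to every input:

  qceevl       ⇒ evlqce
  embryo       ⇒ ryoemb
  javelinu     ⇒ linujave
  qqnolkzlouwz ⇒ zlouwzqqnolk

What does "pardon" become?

In each case the input is transformed by: swap the front and back halves of the string.
"pardon" → "donpar".

donpar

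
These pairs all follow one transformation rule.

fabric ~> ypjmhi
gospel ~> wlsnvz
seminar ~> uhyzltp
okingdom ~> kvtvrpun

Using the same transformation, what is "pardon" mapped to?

kvuwhy

The pattern: move the last 3 characters to the front (rotate right by 3), then shift every letter 7 places forward in the alphabet (wrapping around).
"pardon" → "donpar" → "kvuwhy".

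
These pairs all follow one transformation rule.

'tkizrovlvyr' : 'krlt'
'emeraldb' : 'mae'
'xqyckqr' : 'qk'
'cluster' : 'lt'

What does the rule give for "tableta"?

The rule is to swap the first and last characters, then keep one character in every 3, starting at position 2 (positions 2nd, 5th, 8th, ...).
Working it through for "tableta": intermediate "aablett", final "ae".

ae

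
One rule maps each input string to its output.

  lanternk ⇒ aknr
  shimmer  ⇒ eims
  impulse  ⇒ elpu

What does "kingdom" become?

The pattern: sort the characters into alphabetical order, then keep every other character starting from the first (positions 1st, 3rd, 5th, ...).
Applying both steps to "kingdom": "dgikmno", then "dimo".
(Check on "lanternk": → "aeklnnrt" → "aknr" ✓)

dimo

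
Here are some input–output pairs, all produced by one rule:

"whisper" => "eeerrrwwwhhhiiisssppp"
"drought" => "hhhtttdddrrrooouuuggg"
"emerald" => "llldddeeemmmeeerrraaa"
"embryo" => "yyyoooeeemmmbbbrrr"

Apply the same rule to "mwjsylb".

lllbbbmmmwwwjjjsssyyy

Looking at the pairs, the operation is to move the last 2 characters to the front (rotate right by 2), then repeat every character 3 times.
"mwjsylb" → "lllbbbmmmwwwjjjsssyyy".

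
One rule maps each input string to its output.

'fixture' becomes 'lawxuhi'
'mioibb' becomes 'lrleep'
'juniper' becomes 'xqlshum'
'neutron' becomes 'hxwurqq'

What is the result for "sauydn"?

dxbgqv

Rule — shift every letter 3 places forward in the alphabet (wrapping around), then move the first character to the end.
For "sauydn" the result is "dxbgqv".
(Check on "neutron": → "qhxwurq" → "hxwurqq" ✓)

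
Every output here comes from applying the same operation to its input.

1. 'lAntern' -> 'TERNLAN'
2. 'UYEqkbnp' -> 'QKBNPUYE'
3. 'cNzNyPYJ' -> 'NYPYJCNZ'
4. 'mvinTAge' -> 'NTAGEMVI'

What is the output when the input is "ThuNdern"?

NDERNTHU

What's happening: move the first 3 characters to the end (rotate left by 3), then convert every letter to uppercase.
Working it through for "ThuNdern": intermediate "NdernThu", final "NDERNTHU".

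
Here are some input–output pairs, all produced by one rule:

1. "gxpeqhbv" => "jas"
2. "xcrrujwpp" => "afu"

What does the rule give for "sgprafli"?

The pattern: shift every letter 3 places forward in the alphabet (wrapping around), then keep only the first 3 characters.
Starting from "sgprafli": after the first operation, "vjsudiol"; after the second, "vjs".
(Check on "xcrrujwpp": → "afuuxmzss" → "afu" ✓)

vjs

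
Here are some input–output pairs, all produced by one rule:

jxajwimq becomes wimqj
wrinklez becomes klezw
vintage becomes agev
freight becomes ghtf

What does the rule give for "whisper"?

perw

The transformation: move the first character to the end, then delete the first 3 characters.
Applying both steps to "whisper": "hisperw", then "perw".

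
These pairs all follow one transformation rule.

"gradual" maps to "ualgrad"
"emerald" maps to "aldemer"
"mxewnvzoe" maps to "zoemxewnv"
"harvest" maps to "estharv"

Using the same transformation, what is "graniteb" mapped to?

What's happening: move the last 3 characters to the front (rotate right by 3).
Doing the same to "graniteb": "tebgrani".

tebgrani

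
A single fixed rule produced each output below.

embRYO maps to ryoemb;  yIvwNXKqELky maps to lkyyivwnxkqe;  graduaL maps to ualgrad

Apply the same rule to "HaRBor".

Each output is the input with this applied: move the last 3 characters to the front (rotate right by 3), then convert every letter to lowercase.
Doing the same to "HaRBor": "borhar".

borhar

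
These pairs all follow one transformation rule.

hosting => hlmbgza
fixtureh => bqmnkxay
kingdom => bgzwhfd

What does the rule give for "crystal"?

In each case the input is transformed by: move the first character to the end, then shift every letter 7 places backward in the alphabet (wrapping around).
"crystal" → "krlmtev".

krlmtev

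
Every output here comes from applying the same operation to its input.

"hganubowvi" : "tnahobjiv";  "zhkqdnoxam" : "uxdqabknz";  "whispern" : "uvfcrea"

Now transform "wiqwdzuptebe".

vdjqmhcgror

In each case the input is transformed by: shift every letter 13 places forward in the alphabet (wrapping around) — i.e. ROT13, then delete the first character.
Applying that to "wiqwdzuptebe" gives "vdjqmhcgror".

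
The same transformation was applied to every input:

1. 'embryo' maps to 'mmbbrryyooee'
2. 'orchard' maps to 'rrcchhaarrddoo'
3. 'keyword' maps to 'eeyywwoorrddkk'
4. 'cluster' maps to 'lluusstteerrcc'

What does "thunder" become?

hhuunnddeerrtt

The transformation: move the first character to the end, then double every character.
Doing the same to "thunder": "hhuunnddeerrtt".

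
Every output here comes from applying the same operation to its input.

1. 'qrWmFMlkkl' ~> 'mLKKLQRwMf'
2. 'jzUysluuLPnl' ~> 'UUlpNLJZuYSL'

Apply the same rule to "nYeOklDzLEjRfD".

The transformation: flip the case of every letter, then swap the front and back halves of the string.
On "nYeOklDzLEjRfD": the first step gives "NyEoKLdZleJrFd", and the second then gives "ZleJrFdNyEoKLd".

ZleJrFdNyEoKLd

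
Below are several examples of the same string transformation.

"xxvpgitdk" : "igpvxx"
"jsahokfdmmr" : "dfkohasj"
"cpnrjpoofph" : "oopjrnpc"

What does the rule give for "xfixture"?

txifx

In each case the input is transformed by: delete the last 3 characters, then reverse the string.
On "xfixture": the first step gives "xfixt", and the second then gives "txifx".
(Check on "cpnrjpoofph": → "cpnrjpoo" → "oopjrnpc" ✓)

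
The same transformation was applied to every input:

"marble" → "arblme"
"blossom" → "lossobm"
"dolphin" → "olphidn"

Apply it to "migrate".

igratme

Looking at the pairs, the operation is to swap the first and last characters, then move the first character to the end.
Applying both steps to "migrate": "eigratm", then "igratme".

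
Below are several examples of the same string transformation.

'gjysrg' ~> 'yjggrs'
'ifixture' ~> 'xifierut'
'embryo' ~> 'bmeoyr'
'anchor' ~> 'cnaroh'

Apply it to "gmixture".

ximgerut

The rule is to reverse the string, then swap the front and back halves of the string.
Applying that to "gmixture" gives "ximgerut".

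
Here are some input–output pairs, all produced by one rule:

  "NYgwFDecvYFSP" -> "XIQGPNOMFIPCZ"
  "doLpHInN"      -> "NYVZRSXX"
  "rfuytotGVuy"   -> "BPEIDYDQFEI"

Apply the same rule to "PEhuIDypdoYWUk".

ZORESNIZNYIGEU

The rule is to shift every letter 10 places forward in the alphabet (wrapping around), then convert every letter to uppercase.
Working it through for "PEhuIDypdoYWUk": intermediate "ZOreSNiznyIGEu", final "ZORESNIZNYIGEU".
(Check on "rfuytotGVuy": → "bpeidydQFei" → "BPEIDYDQFEI" ✓)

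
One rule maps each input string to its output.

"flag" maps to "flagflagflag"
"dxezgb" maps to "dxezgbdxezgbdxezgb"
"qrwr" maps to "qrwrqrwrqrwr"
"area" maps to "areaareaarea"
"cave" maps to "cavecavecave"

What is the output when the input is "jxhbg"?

The pattern: write the whole string 3 times in a row.
On "jxhbg" that produces "jxhbgjxhbgjxhbg".

jxhbgjxhbgjxhbg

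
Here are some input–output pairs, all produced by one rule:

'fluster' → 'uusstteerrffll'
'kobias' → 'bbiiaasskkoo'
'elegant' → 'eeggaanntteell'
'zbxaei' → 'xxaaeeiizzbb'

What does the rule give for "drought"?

Each output is the input with this applied: move the first 2 characters to the end (rotate left by 2), then double every character.
Working it through for "drought": intermediate "oughtdr", final "oouugghhttddrr".

oouugghhttddrr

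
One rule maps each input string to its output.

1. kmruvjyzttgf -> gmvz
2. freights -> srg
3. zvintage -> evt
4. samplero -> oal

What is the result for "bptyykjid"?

ipy

Rule — keep one character in every 3, starting at position 2 (positions 2nd, 5th, 8th, ...), then move the last character to the front.
On "bptyykjid": the first step gives "pyi", and the second then gives "ipy".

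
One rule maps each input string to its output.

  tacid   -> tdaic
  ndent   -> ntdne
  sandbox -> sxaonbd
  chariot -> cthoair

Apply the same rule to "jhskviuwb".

Each output is the input with this applied: take characters alternately from the front and the back (1st, last, 2nd, 2nd-last, ...).
Applying that to "jhskviuwb" gives "jbhwsukiv".

jbhwsukiv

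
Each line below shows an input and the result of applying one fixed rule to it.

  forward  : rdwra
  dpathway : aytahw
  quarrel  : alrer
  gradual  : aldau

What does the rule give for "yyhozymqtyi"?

Looking at the pairs, the operation is to delete the first 2 characters, then take characters alternately from the front and the back (1st, last, 2nd, 2nd-last, ...).
On "yyhozymqtyi": the first step gives "hozymqtyi", and the second then gives "hioyztyqm".

hioyztyqm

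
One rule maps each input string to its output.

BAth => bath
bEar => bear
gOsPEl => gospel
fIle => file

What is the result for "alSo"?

also

The rule is to convert every letter to lowercase.
"alSo" → "also".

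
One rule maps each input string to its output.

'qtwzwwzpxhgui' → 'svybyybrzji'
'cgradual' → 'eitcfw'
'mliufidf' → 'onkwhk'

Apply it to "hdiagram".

jfkcit

The transformation: delete the last 2 characters, then shift every letter 2 places forward in the alphabet (wrapping around).
Working it through for "hdiagram": intermediate "hdiagr", final "jfkcit".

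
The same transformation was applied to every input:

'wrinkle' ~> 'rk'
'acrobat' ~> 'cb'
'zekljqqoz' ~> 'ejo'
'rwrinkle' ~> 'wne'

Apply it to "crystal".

rt

In each case the input is transformed by: keep one character in every 3, starting at position 2 (positions 2nd, 5th, 8th, ...).
Applying that to "crystal" gives "rt".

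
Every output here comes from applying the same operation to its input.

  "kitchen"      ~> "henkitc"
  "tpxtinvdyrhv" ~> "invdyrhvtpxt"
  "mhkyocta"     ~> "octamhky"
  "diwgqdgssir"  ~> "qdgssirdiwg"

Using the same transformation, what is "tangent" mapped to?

enttang

The pattern: move the first character to the end, then move the first 3 characters to the end (rotate left by 3).
Applying both steps to "tangent": "angentt", then "enttang".
(Check on "kitchen": → "itchenk" → "henkitc" ✓)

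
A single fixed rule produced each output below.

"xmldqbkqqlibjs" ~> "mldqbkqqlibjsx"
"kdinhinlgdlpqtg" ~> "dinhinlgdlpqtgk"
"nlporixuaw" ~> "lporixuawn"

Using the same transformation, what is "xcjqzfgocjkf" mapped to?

The transformation: move the first character to the end.
Applying that to "xcjqzfgocjkf" gives "cjqzfgocjkfx".

cjqzfgocjkfx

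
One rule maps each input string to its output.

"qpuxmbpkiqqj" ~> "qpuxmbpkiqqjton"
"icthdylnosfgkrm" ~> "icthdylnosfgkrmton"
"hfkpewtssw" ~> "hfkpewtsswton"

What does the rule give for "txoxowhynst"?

txoxowhynstton

Looking at the pairs, the operation is to append "ton".
So "txoxowhynst" becomes "txoxowhynstton".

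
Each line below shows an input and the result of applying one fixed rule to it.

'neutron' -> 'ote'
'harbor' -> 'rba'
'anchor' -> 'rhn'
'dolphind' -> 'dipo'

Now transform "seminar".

Looking at the pairs, the operation is to keep every other character starting from the second (positions 2nd, 4th, 6th, ...), then reverse the string.
Working it through for "seminar": intermediate "eia", final "aie".

aie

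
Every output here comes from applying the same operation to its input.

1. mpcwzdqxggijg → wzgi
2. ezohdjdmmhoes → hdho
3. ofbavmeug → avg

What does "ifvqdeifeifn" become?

In each case the input is transformed by: swap each adjacent pair of characters (1↔2, 3↔4, ...), then keep one character in every 3, starting at position 3 (positions 3rd, 6th, 9th, ...).
"ifvqdeifeifn" → "fiqvedfiienf" → "qdif".

qdif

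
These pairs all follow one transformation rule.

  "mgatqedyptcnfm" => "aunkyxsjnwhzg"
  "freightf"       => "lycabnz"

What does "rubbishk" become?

The rule is to shift every letter 6 places backward in the alphabet (wrapping around), then delete the first character.
Applying that to "rubbishk" gives "ovvcmbe".

ovvcmbe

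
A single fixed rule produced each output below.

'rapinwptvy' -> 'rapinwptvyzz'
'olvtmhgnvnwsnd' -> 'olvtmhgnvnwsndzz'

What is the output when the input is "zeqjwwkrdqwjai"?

Looking at the pairs, the operation is to append "zz".
So "zeqjwwkrdqwjai" becomes "zeqjwwkrdqwjaizz".

zeqjwwkrdqwjaizz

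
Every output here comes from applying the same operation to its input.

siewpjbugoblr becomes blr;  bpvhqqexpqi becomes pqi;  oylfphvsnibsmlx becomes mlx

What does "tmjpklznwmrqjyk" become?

jyk

Each output is the input with this applied: keep only the last 3 characters.
Doing the same to "tmjpklznwmrqjyk": "jyk".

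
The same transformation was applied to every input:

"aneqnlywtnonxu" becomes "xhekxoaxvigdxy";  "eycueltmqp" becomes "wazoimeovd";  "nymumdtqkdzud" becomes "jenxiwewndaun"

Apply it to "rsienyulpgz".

zqjbcsoxiev

What's happening: shift every letter 10 places forward in the alphabet (wrapping around), then move the last 3 characters to the front (rotate right by 3).
For "rsienyulpgz" the result is "zqjbcsoxiev".
(Check on "eycueltmqp": → "oimeovdwaz" → "wazoimeovd" ✓)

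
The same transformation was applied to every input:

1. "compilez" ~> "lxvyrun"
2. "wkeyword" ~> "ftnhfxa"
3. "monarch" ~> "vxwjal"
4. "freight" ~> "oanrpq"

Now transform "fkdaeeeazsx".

otmjnnnjib

The pattern: shift every letter 9 places forward in the alphabet (wrapping around), then delete the last character.
For "fkdaeeeazsx", step one produces "otmjnnnjibg"; step two turns that into "otmjnnnjib".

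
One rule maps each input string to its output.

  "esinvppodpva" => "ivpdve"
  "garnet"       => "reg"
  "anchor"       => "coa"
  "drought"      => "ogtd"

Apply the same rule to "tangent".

Looking at the pairs, the operation is to keep every other character starting from the first (positions 1st, 3rd, 5th, ...), then move the first character to the end.
Applying both steps to "tangent": "tnet", then "nett".

nett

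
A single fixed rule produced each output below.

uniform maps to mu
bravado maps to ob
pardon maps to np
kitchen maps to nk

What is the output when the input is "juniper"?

Rule — move the last character to the front, then keep only the first 2 characters.
On "juniper": the first step gives "rjunipe", and the second then gives "rj".

rj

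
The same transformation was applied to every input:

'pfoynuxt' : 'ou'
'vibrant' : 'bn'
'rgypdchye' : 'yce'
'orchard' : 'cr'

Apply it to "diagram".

In each case the input is transformed by: keep one character in every 3, starting at position 3 (positions 3rd, 6th, 9th, ...).
"diagram" → "aa".

aa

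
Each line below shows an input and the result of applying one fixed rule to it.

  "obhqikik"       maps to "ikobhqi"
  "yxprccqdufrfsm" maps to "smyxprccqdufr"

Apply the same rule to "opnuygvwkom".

The pattern: move the last 3 characters to the front (rotate right by 3), then delete the first character.
Applying that to "opnuygvwkom" gives "omopnuygvw".

omopnuygvw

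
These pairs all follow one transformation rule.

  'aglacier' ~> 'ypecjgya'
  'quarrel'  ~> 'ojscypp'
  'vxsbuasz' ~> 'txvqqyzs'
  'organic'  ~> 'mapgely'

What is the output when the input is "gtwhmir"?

eprgukf

In each case the input is transformed by: take characters alternately from the front and the back (1st, last, 2nd, 2nd-last, ...), then shift every letter 2 places backward in the alphabet (wrapping around).
Starting from "gtwhmir": after the first operation, "grtiwmh"; after the second, "eprgukf".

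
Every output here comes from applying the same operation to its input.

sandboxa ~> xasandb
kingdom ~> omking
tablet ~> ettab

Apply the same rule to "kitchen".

enkitc

The rule is to move the last 3 characters to the front (rotate right by 3), then delete the first character.
Working it through for "kitchen": intermediate "henkitc", final "enkitc".
(Check on "kingdom": → "domking" → "omking" ✓)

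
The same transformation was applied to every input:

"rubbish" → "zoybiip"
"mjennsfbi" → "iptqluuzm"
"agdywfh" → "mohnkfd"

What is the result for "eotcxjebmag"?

hnlvajeqlit

The rule is to shift every letter 7 places forward in the alphabet (wrapping around), then move the last 2 characters to the front (rotate right by 2).
"eotcxjebmag" → "lvajeqlithn" → "hnlvajeqlit".
(Check on "mjennsfbi": → "tqluuzmip" → "iptqluuzm" ✓)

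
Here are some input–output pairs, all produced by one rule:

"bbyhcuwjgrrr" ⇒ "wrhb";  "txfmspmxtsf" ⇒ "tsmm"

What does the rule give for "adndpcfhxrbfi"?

The pattern: keep one character in every 3, starting at position 1 (positions 1st, 4th, 7th, ...), then sort the characters into reverse alphabetical order.
For "adndpcfhxrbfi", step one produces "adfri"; step two turns that into "rifda".

rifda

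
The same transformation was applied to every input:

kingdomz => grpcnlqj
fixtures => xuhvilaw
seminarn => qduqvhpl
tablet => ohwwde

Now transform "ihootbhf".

What's happening: shift every letter 3 places forward in the alphabet (wrapping around), then swap the front and back halves of the string.
On "ihootbhf": the first step gives "lkrrweki", and the second then gives "wekilkrr".

wekilkrr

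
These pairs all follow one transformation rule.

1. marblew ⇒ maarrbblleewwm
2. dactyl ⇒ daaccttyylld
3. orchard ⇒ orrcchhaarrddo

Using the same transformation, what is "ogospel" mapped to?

The pattern: double every character, then move the first character to the end.
"ogospel" → "ooggoossppeell" → "oggoossppeello".
(Check on "marblew": → "mmaarrbblleeww" → "maarrbblleewwm" ✓)

oggoossppeello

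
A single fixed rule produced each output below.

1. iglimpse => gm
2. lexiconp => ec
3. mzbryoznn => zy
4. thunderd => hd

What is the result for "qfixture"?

Looking at the pairs, the operation is to keep one character in every 3, starting at position 2 (positions 2nd, 5th, 8th, ...), then delete the last character.
So "qfixture" becomes "ft".

ft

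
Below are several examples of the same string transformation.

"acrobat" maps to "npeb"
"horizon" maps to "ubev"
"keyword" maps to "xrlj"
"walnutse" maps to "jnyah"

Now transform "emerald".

rzre

What's happening: shift every letter 13 places forward in the alphabet (wrapping around) — i.e. ROT13, then delete the last 3 characters.
On "emerald": the first step gives "rzrenyq", and the second then gives "rzre".
(Check on "horizon": → "ubevmba" → "ubev" ✓)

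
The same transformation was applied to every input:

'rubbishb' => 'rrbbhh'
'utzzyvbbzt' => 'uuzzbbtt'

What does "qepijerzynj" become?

The pattern: keep one character in every 3, starting at position 1 (positions 1st, 4th, 7th, ...), then double every character.
Applying both steps to "qepijerzynj": "qirn", then "qqiirrnn".

qqiirrnn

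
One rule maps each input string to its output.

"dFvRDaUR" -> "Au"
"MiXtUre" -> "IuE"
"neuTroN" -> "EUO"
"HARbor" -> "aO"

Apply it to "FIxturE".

In each case the input is transformed by: flip the case of every letter, then keep only the vowels.
Starting from "FIxturE": after the first operation, "fiXTURe"; after the second, "iUe".

iUe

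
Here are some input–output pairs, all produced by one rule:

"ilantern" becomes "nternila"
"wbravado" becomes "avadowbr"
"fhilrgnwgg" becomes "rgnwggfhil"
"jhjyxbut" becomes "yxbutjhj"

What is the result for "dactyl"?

ctylda

The pattern: swap the front and back halves of the string, then move the last character to the front.
For "dactyl" the result is "ctylda".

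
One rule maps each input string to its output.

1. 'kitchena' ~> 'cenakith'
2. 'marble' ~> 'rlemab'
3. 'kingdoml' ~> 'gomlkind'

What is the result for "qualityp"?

ltypquai

The pattern: swap the front and back halves of the string, then swap the first and last characters.
Starting from "qualityp": after the first operation, "itypqual"; after the second, "ltypquai".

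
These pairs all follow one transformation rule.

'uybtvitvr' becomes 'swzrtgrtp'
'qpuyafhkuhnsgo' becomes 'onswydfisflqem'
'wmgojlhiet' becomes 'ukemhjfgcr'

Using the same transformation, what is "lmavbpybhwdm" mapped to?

jkytznwzfubk

What's happening: shift every letter 2 places backward in the alphabet (wrapping around).
Applying that to "lmavbpybhwdm" gives "jkytznwzfubk".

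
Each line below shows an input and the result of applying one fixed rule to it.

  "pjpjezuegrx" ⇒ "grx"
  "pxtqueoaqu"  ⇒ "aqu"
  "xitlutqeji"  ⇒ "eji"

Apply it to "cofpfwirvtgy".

tgy

Rule — keep only the last 3 characters.
Doing the same to "cofpfwirvtgy": "tgy".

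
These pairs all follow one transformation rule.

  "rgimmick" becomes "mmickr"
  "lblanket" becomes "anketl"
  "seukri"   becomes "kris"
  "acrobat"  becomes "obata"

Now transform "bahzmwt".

In each case the input is transformed by: move the first 3 characters to the end (rotate left by 3), then delete the last 2 characters.
On "bahzmwt": the first step gives "zmwtbah", and the second then gives "zmwtb".

zmwtb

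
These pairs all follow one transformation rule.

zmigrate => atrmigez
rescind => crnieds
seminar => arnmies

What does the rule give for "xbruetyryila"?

ayxutrrlieby

The transformation: sort the characters into reverse alphabetical order, then swap the first and last characters.
Applying both steps to "xbruetyryila": "yyxutrrlieba", then "ayxutrrlieby".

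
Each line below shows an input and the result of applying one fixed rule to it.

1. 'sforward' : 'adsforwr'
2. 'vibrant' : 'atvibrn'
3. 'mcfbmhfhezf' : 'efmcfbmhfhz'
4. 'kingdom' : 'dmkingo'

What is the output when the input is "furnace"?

In each case the input is transformed by: move the last 2 characters to the front (rotate right by 2), then swap the first and last characters.
Applying both steps to "furnace": "cefurna", then "aefurnc".

aefurnc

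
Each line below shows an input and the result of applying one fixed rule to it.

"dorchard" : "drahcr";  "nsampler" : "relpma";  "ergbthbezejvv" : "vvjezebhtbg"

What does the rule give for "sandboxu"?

The pattern: delete the first 2 characters, then reverse the string.
On "sandboxu": the first step gives "ndboxu", and the second then gives "uxobdn".
(Check on "ergbthbezejvv": → "gbthbezejvv" → "vvjezebhtbg" ✓)

uxobdn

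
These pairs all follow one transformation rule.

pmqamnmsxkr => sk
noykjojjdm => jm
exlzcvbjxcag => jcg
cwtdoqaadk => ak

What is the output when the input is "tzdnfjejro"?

jo

Each output is the input with this applied: keep every other character starting from the second (positions 2nd, 4th, 6th, ...), then delete the first 3 characters.
For "tzdnfjejro", step one produces "znjjo"; step two turns that into "jo".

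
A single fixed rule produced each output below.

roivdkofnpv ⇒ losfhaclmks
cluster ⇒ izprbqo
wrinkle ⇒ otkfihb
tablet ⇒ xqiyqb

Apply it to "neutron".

Looking at the pairs, the operation is to shift every letter 3 places backward in the alphabet (wrapping around), then swap each adjacent pair of characters (1↔2, 3↔4, ...).
For "neutron" the result is "bkqrlok".

bkqrlok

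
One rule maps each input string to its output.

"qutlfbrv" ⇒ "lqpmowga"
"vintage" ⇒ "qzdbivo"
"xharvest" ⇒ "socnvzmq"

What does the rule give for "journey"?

Looking at the pairs, the operation is to take characters alternately from the front and the back (1st, last, 2nd, 2nd-last, ...), then shift every letter 5 places backward in the alphabet (wrapping around).
"journey" → "etjzpim".
(Check on "xharvest": → "xthsaerv" → "socnvzmq" ✓)

etjzpim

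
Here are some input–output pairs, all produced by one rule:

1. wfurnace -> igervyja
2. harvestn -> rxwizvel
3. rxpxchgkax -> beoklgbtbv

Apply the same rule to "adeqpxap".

tebtuihe

What's happening: shift every letter 4 places forward in the alphabet (wrapping around), then reverse the string.
For "adeqpxap", step one produces "ehiutbet"; step two turns that into "tebtuihe".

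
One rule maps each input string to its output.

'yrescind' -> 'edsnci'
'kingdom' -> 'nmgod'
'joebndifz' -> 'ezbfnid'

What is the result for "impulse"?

The rule is to delete the first 2 characters, then take characters alternately from the front and the back (1st, last, 2nd, 2nd-last, ...).
On "impulse": the first step gives "pulse", and the second then gives "peusl".

peusl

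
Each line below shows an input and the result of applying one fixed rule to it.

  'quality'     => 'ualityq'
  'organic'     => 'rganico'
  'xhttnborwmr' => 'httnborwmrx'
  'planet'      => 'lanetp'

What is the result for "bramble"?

rambleb

In each case the input is transformed by: move the first character to the end.
Applying that to "bramble" gives "rambleb".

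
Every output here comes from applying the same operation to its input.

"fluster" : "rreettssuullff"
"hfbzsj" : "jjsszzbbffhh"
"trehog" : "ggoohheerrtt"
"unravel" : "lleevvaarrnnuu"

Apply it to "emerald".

ddllaarreemmee

The pattern: reverse the string, then double every character.
On "emerald": the first step gives "dlareme", and the second then gives "ddllaarreemmee".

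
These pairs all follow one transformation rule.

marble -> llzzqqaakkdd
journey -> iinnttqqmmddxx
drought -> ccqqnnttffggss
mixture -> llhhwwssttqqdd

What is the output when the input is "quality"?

What's happening: double every character, then shift every letter 1 place backward in the alphabet (wrapping around).
For "quality", step one produces "qquuaalliittyy"; step two turns that into "ppttzzkkhhssxx".
(Check on "mixture": → "mmiixxttuurree" → "llhhwwssttqqdd" ✓)

ppttzzkkhhssxx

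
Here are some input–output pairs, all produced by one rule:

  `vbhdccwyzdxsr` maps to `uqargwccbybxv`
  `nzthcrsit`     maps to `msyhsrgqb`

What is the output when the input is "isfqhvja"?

What's happening: take characters alternately from the front and the back (1st, last, 2nd, 2nd-last, ...), then shift every letter 1 place backward in the alphabet (wrapping around).
"isfqhvja" → "iasjfvqh" → "hzrieupg".

hzrieupg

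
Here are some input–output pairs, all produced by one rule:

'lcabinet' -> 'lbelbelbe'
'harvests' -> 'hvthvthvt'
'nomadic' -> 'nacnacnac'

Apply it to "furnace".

fnefnefne

Looking at the pairs, the operation is to keep one character in every 3, starting at position 1 (positions 1st, 4th, 7th, ...), then write the whole string 3 times in a row.
On "furnace" that produces "fnefnefne".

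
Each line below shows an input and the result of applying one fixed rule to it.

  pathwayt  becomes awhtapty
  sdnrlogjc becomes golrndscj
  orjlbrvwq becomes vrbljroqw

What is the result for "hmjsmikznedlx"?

The pattern: move the last 2 characters to the front (rotate right by 2), then reverse the string.
On "hmjsmikznedlx" that produces "denzkimsjmhxl".

denzkimsjmhxl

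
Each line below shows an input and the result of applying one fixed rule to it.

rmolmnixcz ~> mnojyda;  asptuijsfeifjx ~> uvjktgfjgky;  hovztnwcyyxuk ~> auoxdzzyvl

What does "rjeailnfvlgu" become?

The pattern: shift every letter 1 place forward in the alphabet (wrapping around), then delete the first 3 characters.
Starting from "rjeailnfvlgu": after the first operation, "skfbjmogwmhv"; after the second, "bjmogwmhv".

bjmogwmhv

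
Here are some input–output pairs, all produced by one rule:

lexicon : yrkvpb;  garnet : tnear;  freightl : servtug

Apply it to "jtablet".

wgnoyr

In each case the input is transformed by: delete the last character, then shift every letter 13 places forward in the alphabet (wrapping around) — i.e. ROT13.
For "jtablet", step one produces "jtable"; step two turns that into "wgnoyr".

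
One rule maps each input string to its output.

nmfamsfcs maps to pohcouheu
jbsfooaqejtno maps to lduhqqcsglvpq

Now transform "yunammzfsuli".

The pattern: shift every letter 2 places forward in the alphabet (wrapping around).
Doing the same to "yunammzfsuli": "awpcoobhuwnk".

awpcoobhuwnk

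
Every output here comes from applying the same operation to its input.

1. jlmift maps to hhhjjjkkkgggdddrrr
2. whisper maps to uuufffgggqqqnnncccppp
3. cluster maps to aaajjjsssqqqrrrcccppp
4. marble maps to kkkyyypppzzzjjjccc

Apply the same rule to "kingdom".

iiigggllleeebbbmmmkkk

In each case the input is transformed by: shift every letter 2 places backward in the alphabet (wrapping around), then repeat every character 3 times.
For "kingdom", step one produces "iglebmk"; step two turns that into "iiigggllleeebbbmmmkkk".
(Check on "jlmift": → "hjkgdr" → "hhhjjjkkkgggdddrrr" ✓)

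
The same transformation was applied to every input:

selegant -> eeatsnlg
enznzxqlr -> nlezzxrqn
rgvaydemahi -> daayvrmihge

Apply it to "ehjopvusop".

Rule — sort the characters into reverse alphabetical order, then move the last 3 characters to the front (rotate right by 3).
"ehjopvusop" → "vusppoojhe" → "jhevusppoo".

jhevusppoo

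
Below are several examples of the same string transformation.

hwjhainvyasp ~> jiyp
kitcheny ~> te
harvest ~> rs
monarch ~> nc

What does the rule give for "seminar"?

ma

Rule — keep one character in every 3, starting at position 3 (positions 3rd, 6th, 9th, ...).
Applying that to "seminar" gives "ma".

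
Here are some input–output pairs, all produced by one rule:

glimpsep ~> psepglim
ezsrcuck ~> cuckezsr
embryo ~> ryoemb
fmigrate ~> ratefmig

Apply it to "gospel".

pelgos

What's happening: swap the front and back halves of the string.
On "gospel" that produces "pelgos".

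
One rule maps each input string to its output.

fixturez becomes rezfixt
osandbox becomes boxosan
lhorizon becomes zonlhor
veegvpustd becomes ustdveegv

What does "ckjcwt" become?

Rule — swap the front and back halves of the string, then delete the first character.
Doing the same to "ckjcwt": "wtckj".

wtckj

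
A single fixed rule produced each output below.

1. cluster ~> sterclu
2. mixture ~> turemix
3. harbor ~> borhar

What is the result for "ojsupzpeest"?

upzpeestojs

In each case the input is transformed by: move the first 3 characters to the end (rotate left by 3).
For "ojsupzpeest" the result is "upzpeestojs".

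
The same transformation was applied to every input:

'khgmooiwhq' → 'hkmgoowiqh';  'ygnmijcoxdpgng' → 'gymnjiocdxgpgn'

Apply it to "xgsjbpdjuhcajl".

The rule is to swap each adjacent pair of characters (1↔2, 3↔4, ...).
On "xgsjbpdjuhcajl" that produces "gxjspbjdhuaclj".

gxjspbjdhuaclj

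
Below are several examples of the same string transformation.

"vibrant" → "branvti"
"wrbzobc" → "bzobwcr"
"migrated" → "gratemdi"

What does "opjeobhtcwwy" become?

Each output is the input with this applied: swap the first and last characters, then move the first 2 characters to the end (rotate left by 2).
Doing the same to "opjeobhtcwwy": "jeobhtcwwoyp".

jeobhtcwwoyp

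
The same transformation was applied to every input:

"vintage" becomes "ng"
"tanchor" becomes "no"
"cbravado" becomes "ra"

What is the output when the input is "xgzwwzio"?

In each case the input is transformed by: keep one character in every 3, starting at position 3 (positions 3rd, 6th, 9th, ...).
"xgzwwzio" → "zz".

zz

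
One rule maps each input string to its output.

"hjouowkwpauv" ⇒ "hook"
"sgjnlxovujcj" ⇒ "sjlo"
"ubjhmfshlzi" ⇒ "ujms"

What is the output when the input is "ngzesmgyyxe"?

nzsg

Each output is the input with this applied: keep every other character starting from the first (positions 1st, 3rd, 5th, ...), then keep only the first 4 characters.
On "ngzesmgyyxe": the first step gives "nzsgye", and the second then gives "nzsg".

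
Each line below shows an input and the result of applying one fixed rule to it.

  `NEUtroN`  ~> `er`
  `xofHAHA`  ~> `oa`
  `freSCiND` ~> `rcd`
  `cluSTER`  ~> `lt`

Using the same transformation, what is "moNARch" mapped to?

or

Rule — keep one character in every 3, starting at position 2 (positions 2nd, 5th, 8th, ...), then convert every letter to lowercase.
"moNARch" → "oR" → "or".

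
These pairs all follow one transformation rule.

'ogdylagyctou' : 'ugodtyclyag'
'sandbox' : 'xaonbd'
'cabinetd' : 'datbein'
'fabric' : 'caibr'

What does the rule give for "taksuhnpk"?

What's happening: take characters alternately from the front and the back (1st, last, 2nd, 2nd-last, ...), then delete the first character.
Applying both steps to "taksuhnpk": "tkapknshu", then "kapknshu".

kapknshu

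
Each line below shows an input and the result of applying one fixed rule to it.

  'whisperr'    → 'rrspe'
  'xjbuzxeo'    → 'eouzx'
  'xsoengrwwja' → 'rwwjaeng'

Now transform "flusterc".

Rule — delete the first 3 characters, then move the first 3 characters to the end (rotate left by 3).
Working it through for "flusterc": intermediate "sterc", final "rcste".

rcste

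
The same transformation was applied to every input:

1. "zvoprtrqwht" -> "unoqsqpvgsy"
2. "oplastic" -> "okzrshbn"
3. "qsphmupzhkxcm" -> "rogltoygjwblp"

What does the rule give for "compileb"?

The transformation: move the first character to the end, then shift every letter 1 place backward in the alphabet (wrapping around).
On "compileb" that produces "nlohkdab".

nlohkdab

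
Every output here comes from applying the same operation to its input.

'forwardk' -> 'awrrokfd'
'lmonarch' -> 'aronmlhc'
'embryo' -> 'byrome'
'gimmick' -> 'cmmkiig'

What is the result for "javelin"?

avnljie

In each case the input is transformed by: sort the characters into reverse alphabetical order, then move the last character to the front.
Starting from "javelin": after the first operation, "vnljiea"; after the second, "avnljie".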